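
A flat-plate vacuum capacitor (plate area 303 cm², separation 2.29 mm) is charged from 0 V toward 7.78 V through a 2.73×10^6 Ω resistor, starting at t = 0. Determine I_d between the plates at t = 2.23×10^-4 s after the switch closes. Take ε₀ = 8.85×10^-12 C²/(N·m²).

1.42×10^-6 A

C = ε₀A/d = (8.85×10^-12)(0.0303)/(2.29×10^-3) = 1.171×10^-10 F and τ = RC = 3.197×10^-4 s. I_d in the gap equals the RC charging current.
I_d(t) = (V₀/R) e^(−t/τ) = 2.850×10^-6 · e^(−0.6975) = 1.42×10^-6 A.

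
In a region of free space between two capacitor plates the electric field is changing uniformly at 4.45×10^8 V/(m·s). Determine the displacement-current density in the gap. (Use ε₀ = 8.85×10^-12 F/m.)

3.94×10^-3 A/m²

The displacement-current density is ε₀ ∂E/∂t = (8.85×10^-12)(4.45×10^8) = 3.94×10^-3 A/m².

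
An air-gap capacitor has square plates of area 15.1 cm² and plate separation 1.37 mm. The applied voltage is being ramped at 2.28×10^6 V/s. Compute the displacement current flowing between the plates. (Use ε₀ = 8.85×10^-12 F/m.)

The field between the plates is E = V/d, so dE/dt = (2.28×10^6)/(1.37×10^-3 m) = 1.664×10^9 V/(m·s).
I_d = ε₀ A (dE/dt) = (8.85×10^-12)(1.51×10^-3)(1.664×10^9) = 2.22×10^-5 A.

2.22×10^-5 A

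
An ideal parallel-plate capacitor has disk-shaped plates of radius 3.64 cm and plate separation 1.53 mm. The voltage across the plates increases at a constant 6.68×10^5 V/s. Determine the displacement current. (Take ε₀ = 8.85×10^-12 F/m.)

E = V/d so dE/dt = (dV/dt)/d = 4.366×10^8 V/(m·s), and I_d = ε₀ A dE/dt = (8.85×10^-12)(4.162×10^-3)(4.366×10^8) = 1.61×10^-5 A.

1.61×10^-5 A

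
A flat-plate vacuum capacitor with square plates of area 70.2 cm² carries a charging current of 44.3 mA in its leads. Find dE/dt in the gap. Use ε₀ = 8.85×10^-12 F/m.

7.13×10^11 V/(m·s)

Charge continuity gives I_d = I = 0.0443 A between the plates.
Then dE/dt = I_d/(ε₀A) = 7.13×10^11 V/(m·s).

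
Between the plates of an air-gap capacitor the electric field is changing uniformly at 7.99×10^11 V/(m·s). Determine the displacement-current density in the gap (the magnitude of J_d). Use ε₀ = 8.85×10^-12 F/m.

The displacement-current density is ε₀ ∂E/∂t = (8.85×10^-12)(7.99×10^11) = 7.07 A/m².

7.07 A/m²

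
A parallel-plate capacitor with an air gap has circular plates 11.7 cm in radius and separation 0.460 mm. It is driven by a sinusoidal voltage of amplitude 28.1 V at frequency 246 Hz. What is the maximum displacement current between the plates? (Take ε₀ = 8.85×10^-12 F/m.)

3.59×10^-5 A

C = ε₀A/d = (8.85×10^-12)(0.04301)/(4.60×10^-4) = 8.275×10^-10 F; ω = 2πf = 1546 rad/s.
I_d = C dV/dt, so |I_d|_max = C V₀ ω = (8.275×10^-10)(28.1)(1546) = 3.59×10^-5 A.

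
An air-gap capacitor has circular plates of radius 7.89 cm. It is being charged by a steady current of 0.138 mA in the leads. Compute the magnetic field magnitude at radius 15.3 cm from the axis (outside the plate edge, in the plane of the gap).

No conduction current crosses the gap, so I_d there equals the 1.38×10^-4 A in the leads.
With r > R the enclosed displacement current is the full I_d; B = μ₀ I_d / (2πr) = 1.80×10^-10 T.

1.80×10^-10 T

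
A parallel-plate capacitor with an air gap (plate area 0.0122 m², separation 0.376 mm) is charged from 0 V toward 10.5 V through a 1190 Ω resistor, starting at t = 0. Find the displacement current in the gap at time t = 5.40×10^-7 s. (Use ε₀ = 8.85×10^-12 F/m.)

1.82×10^-3 A

C = ε₀A/d = (8.85×10^-12)(0.0122)/(3.76×10^-4) = 2.872×10^-10 F and τ = RC = 3.418×10^-7 s. I_d in the gap equals the RC charging current.
I_d(t) = (V₀/R) e^(−t/τ) = 8.824×10^-3 · e^(−1.580) = 1.82×10^-3 A.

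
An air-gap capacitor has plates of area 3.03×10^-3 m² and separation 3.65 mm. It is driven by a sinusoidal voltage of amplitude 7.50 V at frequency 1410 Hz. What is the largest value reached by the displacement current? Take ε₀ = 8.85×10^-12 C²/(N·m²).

4.88×10^-7 A

C = ε₀A/d = (8.85×10^-12)(3.03×10^-3)/(3.65×10^-3) = 7.347×10^-12 F; ω = 2πf = 8859 rad/s.
I_d = C dV/dt, so |I_d|_max = C V₀ ω = (7.347×10^-12)(7.50)(8859) = 4.88×10^-7 A.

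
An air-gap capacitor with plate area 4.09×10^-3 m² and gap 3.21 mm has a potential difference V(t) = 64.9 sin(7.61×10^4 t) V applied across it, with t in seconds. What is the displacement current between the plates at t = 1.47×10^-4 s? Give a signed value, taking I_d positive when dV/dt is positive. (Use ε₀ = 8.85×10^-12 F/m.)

C = ε₀A/d = (8.85×10^-12)(4.09×10^-3)/(3.21×10^-3) = 1.128×10^-11 F. dV/dt = V₀ω·cos(ωt); at ωt = 11.1867 rad this factor is 0.1900.
I_d = C dV/dt = (1.128×10^-11)(64.9)(7.61×10^4)(0.1900) = 1.06×10^-5 A.

1.06×10^-5 A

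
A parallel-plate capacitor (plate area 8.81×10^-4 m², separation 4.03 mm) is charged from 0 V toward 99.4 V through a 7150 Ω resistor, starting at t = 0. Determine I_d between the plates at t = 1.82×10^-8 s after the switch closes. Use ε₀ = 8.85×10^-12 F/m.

3.73×10^-3 A

With C = ε₀A/d = (8.85×10^-12)(8.81×10^-4)/(4.03×10^-3) = 1.935×10^-12 F, the time constant is τ = RC = 1.384×10^-8 s, so t/τ = 1.315 and e^(−t/τ) = 0.2685.
I_d = I_cond = (V₀/R) e^(−t/τ) = (0.01390)(0.2685) = 3.73×10^-3 A.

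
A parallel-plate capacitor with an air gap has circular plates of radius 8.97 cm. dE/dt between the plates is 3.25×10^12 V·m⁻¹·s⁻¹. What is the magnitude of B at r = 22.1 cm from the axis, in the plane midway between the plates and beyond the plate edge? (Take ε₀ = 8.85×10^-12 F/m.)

Total displacement current: I_d = ε₀(πR²)(dE/dt) = (8.85×10^-12)(0.02528)(3.25×10^12) = 0.7271 A.
With r > R the enclosed displacement current is the full I_d; B = μ₀ I_d / (2πr) = 6.58×10^-7 T.

6.58×10^-7 T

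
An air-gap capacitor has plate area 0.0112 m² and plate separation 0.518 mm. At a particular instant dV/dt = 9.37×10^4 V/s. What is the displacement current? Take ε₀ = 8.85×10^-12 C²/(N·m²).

E = V/d so dE/dt = (dV/dt)/d = 1.809×10^8 V/(m·s), and I_d = ε₀ A dE/dt = (8.85×10^-12)(0.0112)(1.809×10^8) = 1.79×10^-5 A.

1.79×10^-5 A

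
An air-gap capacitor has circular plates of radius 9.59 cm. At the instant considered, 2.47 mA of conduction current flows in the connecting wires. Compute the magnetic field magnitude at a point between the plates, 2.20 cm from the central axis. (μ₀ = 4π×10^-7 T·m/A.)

1.18×10^-9 T

By continuity the displacement current in the gap matches the conduction current: I_d = 2.47×10^-3 A.
∮B·dl = μ₀ I_d,enc with I_d,enc = I_d r²/R² = 1.300×10^-4 A; so B = μ₀ I_d,enc/(2πr) = 1.18×10^-9 T.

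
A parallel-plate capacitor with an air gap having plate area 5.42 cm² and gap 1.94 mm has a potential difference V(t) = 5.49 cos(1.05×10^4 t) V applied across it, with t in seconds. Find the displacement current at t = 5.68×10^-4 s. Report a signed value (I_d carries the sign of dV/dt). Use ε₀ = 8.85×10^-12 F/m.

4.47×10^-8 A

dE/dt = (V₀ω/d)·−sin(ωt) with ωt = 5.964 rad: (5.49)(1.05×10^4)(0.3138)/(1.94×10^-3) = 9.324×10^6 V/(m·s).
I_d = ε₀ A dE/dt = (8.85×10^-12)(5.42×10^-4)(9.324×10^6) = 4.47×10^-8 A.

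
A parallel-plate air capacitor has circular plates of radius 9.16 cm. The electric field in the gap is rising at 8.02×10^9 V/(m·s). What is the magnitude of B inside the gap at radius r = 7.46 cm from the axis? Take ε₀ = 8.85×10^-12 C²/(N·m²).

Through the whole plate area (πR² = 0.02636 m²), I_d = ε₀ πR² dE/dt = 1.871×10^-3 A.
An Ampèrian loop of radius r encloses a fraction (r/R)² of I_d. Then B·2πr = μ₀ I_d (r/R)², giving B = μ₀ I_d r/(2πR²) = 3.33×10^-9 T.

3.33×10^-9 T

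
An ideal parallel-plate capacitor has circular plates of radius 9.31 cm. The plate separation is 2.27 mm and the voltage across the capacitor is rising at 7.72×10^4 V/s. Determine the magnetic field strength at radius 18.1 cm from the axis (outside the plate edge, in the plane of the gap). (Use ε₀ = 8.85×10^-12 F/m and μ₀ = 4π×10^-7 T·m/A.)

dE/dt = (dV/dt)/d = 3.401×10^7 V/(m·s); I_d = ε₀(πR²)(dE/dt) = (8.85×10^-12)(0.02723)(3.401×10^7) = 8.196×10^-6 A.
With r > R the enclosed displacement current is the full I_d; B = μ₀ I_d / (2πr) = 9.06×10^-12 T.

9.06×10^-12 T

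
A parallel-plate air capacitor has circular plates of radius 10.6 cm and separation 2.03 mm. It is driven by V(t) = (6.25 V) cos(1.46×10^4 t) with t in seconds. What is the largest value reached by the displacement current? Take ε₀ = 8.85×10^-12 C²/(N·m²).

C = ε₀A/d = (8.85×10^-12)(0.03530)/(2.03×10^-3) = 1.539×10^-10 F; ω = 1.46×10^4 rad/s.
I_d = C dV/dt, so |I_d|_max = C V₀ ω = (1.539×10^-10)(6.25)(1.46×10^4) = 1.40×10^-5 A.

1.40×10^-5 A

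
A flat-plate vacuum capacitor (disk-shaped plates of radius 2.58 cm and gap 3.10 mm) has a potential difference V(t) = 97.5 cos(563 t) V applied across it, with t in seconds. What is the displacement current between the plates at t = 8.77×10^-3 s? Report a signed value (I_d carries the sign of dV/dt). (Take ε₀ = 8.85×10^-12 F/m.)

3.19×10^-7 A

C = ε₀A/d = (8.85×10^-12)(2.091×10^-3)/(3.10×10^-3) = 5.969×10^-12 F. dV/dt = V₀ω·−sin(ωt); at ωt = 4.93751 rad this factor is 0.9748.
I_d = C dV/dt = (5.969×10^-12)(97.5)(563)(0.9748) = 3.19×10^-7 A.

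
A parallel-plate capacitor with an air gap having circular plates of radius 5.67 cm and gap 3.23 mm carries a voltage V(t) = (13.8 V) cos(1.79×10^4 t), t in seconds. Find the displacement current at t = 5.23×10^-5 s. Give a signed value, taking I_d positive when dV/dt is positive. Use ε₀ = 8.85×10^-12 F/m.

-5.50×10^-6 A

dV/dt = (13.8)(1.79×10^4)·−sin(0.93617) = -1.989×10^5 V/s.
I_d = C dV/dt with C = ε₀A/d = (8.85×10^-12)(0.01010)/(3.23×10^-3) = 2.767×10^-11 F, so I_d = (2.767×10^-11)(-1.989×10^5) = -5.50×10^-6 A.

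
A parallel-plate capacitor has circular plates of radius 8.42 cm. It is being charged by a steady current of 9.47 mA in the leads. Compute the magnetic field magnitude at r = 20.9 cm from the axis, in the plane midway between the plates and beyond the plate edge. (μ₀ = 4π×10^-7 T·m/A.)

By continuity the displacement current in the gap matches the conduction current: I_d = 9.47×10^-3 A.
For r ≥ R the full I_d is enclosed: B = μ₀ I_d/(2πr) = (4π×10^-7)(9.47×10^-3)/(2π·0.209) = 9.06×10^-9 T.

9.06×10^-9 T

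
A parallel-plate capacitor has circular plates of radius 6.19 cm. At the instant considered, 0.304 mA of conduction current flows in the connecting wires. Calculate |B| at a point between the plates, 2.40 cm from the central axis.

3.81×10^-10 T

By continuity the displacement current in the gap matches the conduction current: I_d = 3.04×10^-4 A.
An Ampèrian loop of radius r encloses a fraction (r/R)² of I_d. Then B·2πr = μ₀ I_d (r/R)², giving B = μ₀ I_d r/(2πR²) = 3.81×10^-10 T.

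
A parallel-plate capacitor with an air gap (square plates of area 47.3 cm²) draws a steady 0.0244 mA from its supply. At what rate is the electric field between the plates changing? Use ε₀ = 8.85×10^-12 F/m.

5.83×10^8 V/(m·s)

By continuity, I_d in the gap equals the 0.0244 mA flowing in the wire.
Inverting I_d = ε₀ A dE/dt gives dE/dt = 2.44×10^-5 / (8.85×10^-12 · 4.73×10^-3) = 5.83×10^8 V/(m·s).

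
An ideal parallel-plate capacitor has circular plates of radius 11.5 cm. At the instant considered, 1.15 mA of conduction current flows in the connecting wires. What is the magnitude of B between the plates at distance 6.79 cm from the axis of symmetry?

1.18×10^-9 T

By continuity the displacement current in the gap matches the conduction current: I_d = 1.15×10^-3 A.
∮B·dl = μ₀ I_d,enc with I_d,enc = I_d r²/R² = 4.009×10^-4 A; so B = μ₀ I_d,enc/(2πr) = 1.18×10^-9 T.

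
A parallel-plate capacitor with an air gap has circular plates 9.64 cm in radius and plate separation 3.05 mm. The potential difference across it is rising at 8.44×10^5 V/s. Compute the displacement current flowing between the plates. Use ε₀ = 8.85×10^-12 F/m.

The field between the plates is E = V/d, so dE/dt = (8.44×10^5)/(3.05×10^-3 m) = 2.767×10^8 V/(m·s).
I_d = ε₀ A (dE/dt) = (8.85×10^-12)(0.02919)(2.767×10^8) = 7.15×10^-5 A.

7.15×10^-5 A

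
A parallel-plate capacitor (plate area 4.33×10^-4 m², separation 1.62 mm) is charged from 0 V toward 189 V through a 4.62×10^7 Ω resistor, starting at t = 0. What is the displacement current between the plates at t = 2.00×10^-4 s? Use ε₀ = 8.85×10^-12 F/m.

C = ε₀A/d = (8.85×10^-12)(4.33×10^-4)/(1.62×10^-3) = 2.365×10^-12 F, so τ = RC = 1.093×10^-4 s.
The conduction current is I(t) = (V₀/R) e^(−t/τ), and the displacement current between the plates equals it.
t/τ = 1.830; I_d = (189/4.62×10^7) · e^(−1.830) = (4.091×10^-6)(0.1604) = 6.56×10^-7 A.

6.56×10^-7 A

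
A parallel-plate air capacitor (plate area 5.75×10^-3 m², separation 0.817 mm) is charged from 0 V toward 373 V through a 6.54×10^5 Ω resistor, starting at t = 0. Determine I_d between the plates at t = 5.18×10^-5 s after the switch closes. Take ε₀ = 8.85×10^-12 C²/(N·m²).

With C = ε₀A/d = (8.85×10^-12)(5.75×10^-3)/(8.17×10^-4) = 6.229×10^-11 F, the time constant is τ = RC = 4.074×10^-5 s, so t/τ = 1.271 and e^(−t/τ) = 0.2806.
I_d = I_cond = (V₀/R) e^(−t/τ) = (5.703×10^-4)(0.2806) = 1.60×10^-4 A.

1.60×10^-4 A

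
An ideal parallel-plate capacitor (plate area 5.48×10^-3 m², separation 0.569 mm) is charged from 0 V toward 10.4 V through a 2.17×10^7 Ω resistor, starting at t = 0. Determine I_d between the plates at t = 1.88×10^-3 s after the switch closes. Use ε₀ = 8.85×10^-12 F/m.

C = ε₀A/d = (8.85×10^-12)(5.48×10^-3)/(5.69×10^-4) = 8.523×10^-11 F, so τ = RC = 1.849×10^-3 s.
The conduction current is I(t) = (V₀/R) e^(−t/τ), and the displacement current between the plates equals it.
t/τ = 1.017; I_d = (10.4/2.17×10^7) · e^(−1.017) = (4.793×10^-7)(0.3617) = 1.73×10^-7 A.

1.73×10^-7 A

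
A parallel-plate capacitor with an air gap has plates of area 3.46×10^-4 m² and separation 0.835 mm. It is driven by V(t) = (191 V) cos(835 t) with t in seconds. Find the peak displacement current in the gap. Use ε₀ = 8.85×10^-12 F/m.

5.85×10^-7 A

C = ε₀A/d = (8.85×10^-12)(3.46×10^-4)/(8.35×10^-4) = 3.667×10^-12 F; ω = 835 rad/s.
I_d = C dV/dt, so |I_d|_max = C V₀ ω = (3.667×10^-12)(191)(835) = 5.85×10^-7 A.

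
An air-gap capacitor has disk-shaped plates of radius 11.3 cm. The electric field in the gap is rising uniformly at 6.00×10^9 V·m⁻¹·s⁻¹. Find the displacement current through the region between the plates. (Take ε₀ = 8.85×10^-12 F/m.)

The displacement current is ε₀ times dΦ_E/dt = ε₀ A dE/dt = (8.85×10^-12)(0.04011)(6.00×10^9) = 2.13×10^-3 A.

2.13×10^-3 A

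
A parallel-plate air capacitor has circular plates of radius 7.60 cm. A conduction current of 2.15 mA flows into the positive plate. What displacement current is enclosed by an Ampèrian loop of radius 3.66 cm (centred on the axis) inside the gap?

By continuity the displacement current in the gap matches the conduction current: I_d = 2.15×10^-3 A.
Through an area πr² the displacement current is I_d·(πr²/πR²) = I_d (r/R)² = 4.99×10^-4 A.

4.99×10^-4 A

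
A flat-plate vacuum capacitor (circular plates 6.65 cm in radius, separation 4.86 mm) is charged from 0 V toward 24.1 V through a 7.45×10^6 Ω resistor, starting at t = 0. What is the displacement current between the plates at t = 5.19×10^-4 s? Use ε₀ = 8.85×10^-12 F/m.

2.06×10^-7 A

C = ε₀A/d = (8.85×10^-12)(0.01389)/(4.86×10^-3) = 2.529×10^-11 F and τ = RC = 1.884×10^-4 s. I_d in the gap equals the RC charging current.
I_d(t) = (V₀/R) e^(−t/τ) = 3.235×10^-6 · e^(−2.755) = 2.06×10^-7 A.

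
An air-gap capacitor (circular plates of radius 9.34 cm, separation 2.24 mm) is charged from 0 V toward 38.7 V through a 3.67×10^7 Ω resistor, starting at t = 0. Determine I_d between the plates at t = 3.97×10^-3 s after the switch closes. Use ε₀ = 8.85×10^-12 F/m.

C = ε₀A/d = (8.85×10^-12)(0.02741)/(2.24×10^-3) = 1.083×10^-10 F and τ = RC = 3.975×10^-3 s. I_d in the gap equals the RC charging current.
I_d(t) = (V₀/R) e^(−t/τ) = 1.054×10^-6 · e^(−0.9987) = 3.88×10^-7 A.

3.88×10^-7 A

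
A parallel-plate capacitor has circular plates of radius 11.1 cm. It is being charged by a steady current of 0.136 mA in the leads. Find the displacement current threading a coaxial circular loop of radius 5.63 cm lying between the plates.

3.50×10^-5 A

By continuity the displacement current in the gap matches the conduction current: I_d = 1.36×10^-4 A.
Through an area πr² the displacement current is I_d·(πr²/πR²) = I_d (r/R)² = 3.50×10^-5 A.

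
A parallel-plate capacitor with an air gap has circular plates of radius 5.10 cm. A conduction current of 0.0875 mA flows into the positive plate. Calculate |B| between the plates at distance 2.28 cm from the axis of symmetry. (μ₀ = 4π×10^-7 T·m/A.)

1.53×10^-10 T

No conduction current crosses the gap, so I_d there equals the 8.75×10^-5 A in the leads.
An Ampèrian loop of radius r encloses a fraction (r/R)² of I_d. Then B·2πr = μ₀ I_d (r/R)², giving B = μ₀ I_d r/(2πR²) = 1.53×10^-10 T.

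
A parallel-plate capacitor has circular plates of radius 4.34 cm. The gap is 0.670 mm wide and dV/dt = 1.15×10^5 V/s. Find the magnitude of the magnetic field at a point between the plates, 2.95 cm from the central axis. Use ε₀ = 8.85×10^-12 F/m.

I_d = C dV/dt with C = ε₀πR²/d = 7.816×10^-11 F, so I_d = (7.816×10^-11)(1.15×10^5) = 8.988×10^-6 A.
An Ampèrian loop of radius r encloses a fraction (r/R)² of I_d. Then B·2πr = μ₀ I_d (r/R)², giving B = μ₀ I_d r/(2πR²) = 2.82×10^-11 T.

2.82×10^-11 T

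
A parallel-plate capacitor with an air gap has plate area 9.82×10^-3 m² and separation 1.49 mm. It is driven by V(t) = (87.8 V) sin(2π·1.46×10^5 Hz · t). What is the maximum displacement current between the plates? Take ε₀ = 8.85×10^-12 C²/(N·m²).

C = ε₀A/d = (8.85×10^-12)(9.82×10^-3)/(1.49×10^-3) = 5.833×10^-11 F; ω = 2πf = 9.173×10^5 rad/s.
I_d = C dV/dt, so |I_d|_max = C V₀ ω = (5.833×10^-11)(87.8)(9.173×10^5) = 4.70×10^-3 A.

4.70×10^-3 A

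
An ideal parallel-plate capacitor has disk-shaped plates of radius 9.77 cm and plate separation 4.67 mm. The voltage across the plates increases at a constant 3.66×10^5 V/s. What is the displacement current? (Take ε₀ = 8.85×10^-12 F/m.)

2.08×10^-5 A

E = V/d so dE/dt = (dV/dt)/d = 7.837×10^7 V/(m·s), and I_d = ε₀ A dE/dt = (8.85×10^-12)(0.02999)(7.837×10^7) = 2.08×10^-5 A.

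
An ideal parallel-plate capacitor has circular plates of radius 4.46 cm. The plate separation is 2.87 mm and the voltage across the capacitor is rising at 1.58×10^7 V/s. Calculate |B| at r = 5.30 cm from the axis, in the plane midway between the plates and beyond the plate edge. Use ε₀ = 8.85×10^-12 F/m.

With E = V/d, dE/dt = 5.505×10^9 V/(m·s) and πR² = 6.249×10^-3 m², giving I_d = ε₀ πR² dE/dt = 3.044×10^-4 A.
For r ≥ R the full I_d is enclosed: B = μ₀ I_d/(2πr) = (4π×10^-7)(3.044×10^-4)/(2π·0.0530) = 1.15×10^-9 T.

1.15×10^-9 T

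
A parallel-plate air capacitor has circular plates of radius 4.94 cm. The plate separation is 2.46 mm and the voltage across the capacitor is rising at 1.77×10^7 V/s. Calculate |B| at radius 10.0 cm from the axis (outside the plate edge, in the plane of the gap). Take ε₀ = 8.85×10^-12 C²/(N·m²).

9.76×10^-10 T

dE/dt = (dV/dt)/d = 7.195×10^9 V/(m·s); I_d = ε₀(πR²)(dE/dt) = (8.85×10^-12)(7.667×10^-3)(7.195×10^9) = 4.882×10^-4 A.
With r > R the enclosed displacement current is the full I_d; B = μ₀ I_d / (2πr) = 9.76×10^-10 T.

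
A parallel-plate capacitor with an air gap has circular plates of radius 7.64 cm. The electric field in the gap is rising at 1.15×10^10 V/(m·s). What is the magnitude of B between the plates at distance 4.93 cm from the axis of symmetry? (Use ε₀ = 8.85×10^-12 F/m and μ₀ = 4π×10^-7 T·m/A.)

3.15×10^-9 T

Total displacement current: I_d = ε₀(πR²)(dE/dt) = (8.85×10^-12)(0.01834)(1.15×10^10) = 1.867×10^-3 A.
∮B·dl = μ₀ I_d,enc with I_d,enc = I_d r²/R² = 7.774×10^-4 A; so B = μ₀ I_d,enc/(2πr) = 3.15×10^-9 T.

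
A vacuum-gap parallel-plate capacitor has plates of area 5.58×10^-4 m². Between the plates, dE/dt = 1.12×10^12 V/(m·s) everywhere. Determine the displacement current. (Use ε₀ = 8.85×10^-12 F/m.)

5.53×10^-3 A

The displacement current is ε₀ times dΦ_E/dt = ε₀ A dE/dt = (8.85×10^-12)(5.58×10^-4)(1.12×10^12) = 5.53×10^-3 A.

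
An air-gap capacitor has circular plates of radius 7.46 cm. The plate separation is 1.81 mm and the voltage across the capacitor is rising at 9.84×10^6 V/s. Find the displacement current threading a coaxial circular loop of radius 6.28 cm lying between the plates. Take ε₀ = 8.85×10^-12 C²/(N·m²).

I_d = C dV/dt with C = ε₀πR²/d = 8.547×10^-11 F, so I_d = (8.547×10^-11)(9.84×10^6) = 8.410×10^-4 A.
Through an area πr² the displacement current is I_d·(πr²/πR²) = I_d (r/R)² = 5.96×10^-4 A.

5.96×10^-4 A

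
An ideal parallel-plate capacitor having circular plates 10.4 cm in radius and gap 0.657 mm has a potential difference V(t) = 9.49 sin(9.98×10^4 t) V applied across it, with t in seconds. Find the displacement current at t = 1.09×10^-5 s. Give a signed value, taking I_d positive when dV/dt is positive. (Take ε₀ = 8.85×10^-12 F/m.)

2.01×10^-4 A

dV/dt = (9.49)(9.98×10^4)·cos(1.08782) = 4.399×10^5 V/s.
I_d = C dV/dt with C = ε₀A/d = (8.85×10^-12)(0.03398)/(6.57×10^-4) = 4.577×10^-10 F, so I_d = (4.577×10^-10)(4.399×10^5) = 2.01×10^-4 A.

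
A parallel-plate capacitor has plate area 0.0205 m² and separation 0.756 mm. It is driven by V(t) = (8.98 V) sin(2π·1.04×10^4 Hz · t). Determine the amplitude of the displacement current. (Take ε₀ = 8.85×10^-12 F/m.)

1.41×10^-4 A

The displacement current equals the conduction current C dV/dt, which peaks at C V₀ ω.
With C = ε₀A/d = (8.85×10^-12)(0.0205)/(7.56×10^-4) = 2.400×10^-10 F and ω = 2πf = 6.535×10^4 rad/s, I_d,max = (2.400×10^-10)(8.98)(6.535×10^4) = 1.41×10^-4 A.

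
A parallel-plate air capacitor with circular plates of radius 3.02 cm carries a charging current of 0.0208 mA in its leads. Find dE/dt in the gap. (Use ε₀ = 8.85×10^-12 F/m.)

8.20×10^8 V/(m·s)

The displacement current between the plates equals the conduction current, I_d = 0.0208 mA.
Then dE/dt = I_d/(ε₀A) = 8.20×10^8 V/(m·s).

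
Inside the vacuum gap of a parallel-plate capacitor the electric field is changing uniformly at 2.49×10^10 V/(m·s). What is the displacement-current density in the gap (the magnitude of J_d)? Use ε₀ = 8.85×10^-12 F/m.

0.220 A/m²

J_d = ε₀ dE/dt = (8.85×10^-12)(2.49×10^10) = 0.220 A/m².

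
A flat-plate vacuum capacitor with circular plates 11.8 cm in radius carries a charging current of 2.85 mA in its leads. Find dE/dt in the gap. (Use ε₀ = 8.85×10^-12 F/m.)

7.36×10^9 V/(m·s)

Charge continuity gives I_d = I = 2.85×10^-3 A between the plates.
Since I_d = ε₀ A dE/dt, dE/dt = I_d/(ε₀A) = (2.85×10^-3)/((8.85×10^-12)(0.04374)) = 7.36×10^9 V/(m·s).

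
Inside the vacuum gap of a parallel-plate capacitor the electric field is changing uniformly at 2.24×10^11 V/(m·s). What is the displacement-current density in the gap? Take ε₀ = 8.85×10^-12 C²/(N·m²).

J_d = ε₀ ∂E/∂t, so J_d = 1.98 A/m².

1.98 A/m²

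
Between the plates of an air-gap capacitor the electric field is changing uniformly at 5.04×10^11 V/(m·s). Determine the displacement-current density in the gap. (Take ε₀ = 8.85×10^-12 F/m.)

4.46 A/m²

J_d = ε₀ dE/dt = (8.85×10^-12)(5.04×10^11) = 4.46 A/m².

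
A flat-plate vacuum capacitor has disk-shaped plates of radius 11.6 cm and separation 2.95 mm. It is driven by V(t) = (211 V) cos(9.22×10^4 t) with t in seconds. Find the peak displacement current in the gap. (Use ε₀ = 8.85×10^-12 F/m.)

C = ε₀A/d = (8.85×10^-12)(0.04227)/(2.95×10^-3) = 1.268×10^-10 F; ω = 9.22×10^4 rad/s.
I_d = C dV/dt, so |I_d|_max = C V₀ ω = (1.268×10^-10)(211)(9.22×10^4) = 2.47×10^-3 A.

2.47×10^-3 A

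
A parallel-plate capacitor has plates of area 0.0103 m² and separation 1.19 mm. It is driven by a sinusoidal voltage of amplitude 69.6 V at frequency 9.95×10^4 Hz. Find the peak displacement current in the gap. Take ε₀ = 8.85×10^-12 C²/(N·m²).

3.33×10^-3 A

C = ε₀A/d = (8.85×10^-12)(0.0103)/(1.19×10^-3) = 7.660×10^-11 F; ω = 2πf = 6.252×10^5 rad/s.
I_d = C dV/dt, so |I_d|_max = C V₀ ω = (7.660×10^-11)(69.6)(6.252×10^5) = 3.33×10^-3 A.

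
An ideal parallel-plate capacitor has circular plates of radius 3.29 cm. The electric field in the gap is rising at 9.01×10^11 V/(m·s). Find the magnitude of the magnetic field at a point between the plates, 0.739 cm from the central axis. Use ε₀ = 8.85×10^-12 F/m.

Total displacement current: I_d = ε₀(πR²)(dE/dt) = (8.85×10^-12)(3.400×10^-3)(9.01×10^11) = 0.02711 A.
For r < R the Ampère–Maxwell law gives B(2πr) = μ₀ I_d (r²/R²), so B = μ₀ I_d r/(2πR²) = (4π×10^-7)(0.02711)(7.39×10^-3)/(2π·0.0329²) = 3.70×10^-8 T.

3.70×10^-8 T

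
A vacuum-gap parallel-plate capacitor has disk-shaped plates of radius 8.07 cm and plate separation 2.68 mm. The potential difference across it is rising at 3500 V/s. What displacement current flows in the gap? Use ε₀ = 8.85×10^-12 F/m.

E = V/d so dE/dt = (dV/dt)/d = 1.306×10^6 V/(m·s), and I_d = ε₀ A dE/dt = (8.85×10^-12)(0.02046)(1.306×10^6) = 2.36×10^-7 A.

2.36×10^-7 A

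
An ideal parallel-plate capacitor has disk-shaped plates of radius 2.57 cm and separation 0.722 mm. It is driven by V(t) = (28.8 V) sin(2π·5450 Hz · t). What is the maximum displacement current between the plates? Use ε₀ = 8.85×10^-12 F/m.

2.51×10^-5 A

The displacement current equals the conduction current C dV/dt, which peaks at C V₀ ω.
With C = ε₀A/d = (8.85×10^-12)(2.075×10^-3)/(7.22×10^-4) = 2.543×10^-11 F and ω = 2πf = 3.424×10^4 rad/s, I_d,max = (2.543×10^-11)(28.8)(3.424×10^4) = 2.51×10^-5 A.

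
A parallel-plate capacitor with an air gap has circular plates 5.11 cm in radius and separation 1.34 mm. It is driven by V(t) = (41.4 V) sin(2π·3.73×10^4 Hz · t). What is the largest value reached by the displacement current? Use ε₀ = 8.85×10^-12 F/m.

(dE/dt)_max = V₀ω/d = 7.242×10^9 V/(m·s); ω = 2πf = 2.344×10^5 rad/s.
I_d,max = ε₀ A (dE/dt)_max = (8.85×10^-12)(8.203×10^-3)(7.242×10^9) = 5.26×10^-4 A.

5.26×10^-4 A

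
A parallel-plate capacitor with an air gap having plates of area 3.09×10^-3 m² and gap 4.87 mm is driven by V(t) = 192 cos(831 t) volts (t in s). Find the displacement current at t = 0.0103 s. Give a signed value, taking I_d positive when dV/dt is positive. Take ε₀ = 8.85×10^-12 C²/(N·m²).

dV/dt = (192)(831)·−sin(8.5593) = -1.215×10^5 V/s.
I_d = C dV/dt with C = ε₀A/d = (8.85×10^-12)(3.09×10^-3)/(4.87×10^-3) = 5.615×10^-12 F, so I_d = (5.615×10^-12)(-1.215×10^5) = -6.82×10^-7 A.

-6.82×10^-7 A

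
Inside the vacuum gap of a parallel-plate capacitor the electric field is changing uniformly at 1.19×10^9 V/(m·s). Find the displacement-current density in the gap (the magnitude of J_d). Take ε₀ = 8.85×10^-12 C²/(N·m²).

J_d = ε₀ ∂E/∂t, so J_d = 0.0105 A/m².

0.0105 A/m²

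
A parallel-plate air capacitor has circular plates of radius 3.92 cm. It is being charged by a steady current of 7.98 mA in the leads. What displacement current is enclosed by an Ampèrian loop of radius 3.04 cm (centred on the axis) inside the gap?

4.80×10^-3 A

By continuity the displacement current in the gap matches the conduction current: I_d = 7.98×10^-3 A.
Since J_d is uniform, the enclosed fraction is (r/R)² = 0.6014, giving I_d,enc = 4.80×10^-3 A.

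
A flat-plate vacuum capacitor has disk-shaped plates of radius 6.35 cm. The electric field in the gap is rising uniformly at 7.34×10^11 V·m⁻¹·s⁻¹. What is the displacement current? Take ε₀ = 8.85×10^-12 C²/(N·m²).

0.0823 A

I_d = ε₀ A (dE/dt) = (8.85×10^-12)(0.01267 m²)(7.34×10^11) = 0.0823 A.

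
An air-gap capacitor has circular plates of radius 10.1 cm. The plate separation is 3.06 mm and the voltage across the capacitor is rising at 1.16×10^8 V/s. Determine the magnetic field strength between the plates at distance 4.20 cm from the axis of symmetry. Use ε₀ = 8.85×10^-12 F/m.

With E = V/d, dE/dt = 3.791×10^10 V/(m·s) and πR² = 0.03205 m², giving I_d = ε₀ πR² dE/dt = 0.01075 A.
An Ampèrian loop of radius r encloses a fraction (r/R)² of I_d. Then B·2πr = μ₀ I_d (r/R)², giving B = μ₀ I_d r/(2πR²) = 8.85×10^-9 T.

8.85×10^-9 T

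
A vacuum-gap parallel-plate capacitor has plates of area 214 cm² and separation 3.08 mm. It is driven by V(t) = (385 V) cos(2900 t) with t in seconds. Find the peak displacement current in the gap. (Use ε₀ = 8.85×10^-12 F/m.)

C = ε₀A/d = (8.85×10^-12)(0.0214)/(3.08×10^-3) = 6.149×10^-11 F; ω = 2900 rad/s.
I_d = C dV/dt, so |I_d|_max = C V₀ ω = (6.149×10^-11)(385)(2900) = 6.87×10^-5 A.

6.87×10^-5 A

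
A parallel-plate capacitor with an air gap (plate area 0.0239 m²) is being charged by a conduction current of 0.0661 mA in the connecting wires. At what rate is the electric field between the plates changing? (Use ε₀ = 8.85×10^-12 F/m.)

3.13×10^8 V/(m·s)

Charge continuity gives I_d = I = 6.61×10^-5 A between the plates.
Inverting I_d = ε₀ A dE/dt gives dE/dt = 6.61×10^-5 / (8.85×10^-12 · 0.0239) = 3.13×10^8 V/(m·s).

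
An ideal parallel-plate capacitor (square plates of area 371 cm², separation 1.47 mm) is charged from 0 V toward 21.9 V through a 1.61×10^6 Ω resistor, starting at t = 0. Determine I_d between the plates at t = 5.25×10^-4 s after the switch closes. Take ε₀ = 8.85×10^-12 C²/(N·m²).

C = ε₀A/d = (8.85×10^-12)(0.0371)/(1.47×10^-3) = 2.234×10^-10 F, so τ = RC = 3.597×10^-4 s.
The conduction current is I(t) = (V₀/R) e^(−t/τ), and the displacement current between the plates equals it.
t/τ = 1.460; I_d = (21.9/1.61×10^6) · e^(−1.460) = (1.360×10^-5)(0.2322) = 3.16×10^-6 A.

3.16×10^-6 A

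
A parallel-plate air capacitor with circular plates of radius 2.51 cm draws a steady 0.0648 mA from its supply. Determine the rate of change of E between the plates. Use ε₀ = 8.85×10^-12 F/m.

3.70×10^9 V/(m·s)

By continuity, I_d in the gap equals the 0.0648 mA flowing in the wire.
Then dE/dt = I_d/(ε₀A) = 3.70×10^9 V/(m·s).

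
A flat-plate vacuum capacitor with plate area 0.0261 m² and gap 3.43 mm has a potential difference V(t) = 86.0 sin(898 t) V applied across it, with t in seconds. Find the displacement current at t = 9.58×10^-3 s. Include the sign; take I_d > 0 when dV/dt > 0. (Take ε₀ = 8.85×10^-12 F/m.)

dE/dt = (V₀ω/d)·cos(ωt) with ωt = 8.60284 rad: (86.0)(898)(-0.6808)/(3.43×10^-3) = -1.533×10^7 V/(m·s).
I_d = ε₀ A dE/dt = (8.85×10^-12)(0.0261)(-1.533×10^7) = -3.54×10^-6 A.

-3.54×10^-6 A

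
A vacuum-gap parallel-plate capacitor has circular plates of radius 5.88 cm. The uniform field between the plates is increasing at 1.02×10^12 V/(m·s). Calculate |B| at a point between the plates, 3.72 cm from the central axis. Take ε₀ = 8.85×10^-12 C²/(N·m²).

2.11×10^-7 T

Through the whole plate area (πR² = 0.01086 m²), I_d = ε₀ πR² dE/dt = 0.09803 A.
For r < R the Ampère–Maxwell law gives B(2πr) = μ₀ I_d (r²/R²), so B = μ₀ I_d r/(2πR²) = (4π×10^-7)(0.09803)(0.0372)/(2π·0.0588²) = 2.11×10^-7 T.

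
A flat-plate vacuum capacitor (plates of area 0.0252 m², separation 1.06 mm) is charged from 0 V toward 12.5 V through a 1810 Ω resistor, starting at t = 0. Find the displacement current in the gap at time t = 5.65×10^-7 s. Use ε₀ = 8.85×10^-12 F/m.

With C = ε₀A/d = (8.85×10^-12)(0.0252)/(1.06×10^-3) = 2.104×10^-10 F, the time constant is τ = RC = 3.808×10^-7 s, so t/τ = 1.484 and e^(−t/τ) = 0.2267.
I_d = I_cond = (V₀/R) e^(−t/τ) = (6.906×10^-3)(0.2267) = 1.57×10^-3 A.

1.57×10^-3 A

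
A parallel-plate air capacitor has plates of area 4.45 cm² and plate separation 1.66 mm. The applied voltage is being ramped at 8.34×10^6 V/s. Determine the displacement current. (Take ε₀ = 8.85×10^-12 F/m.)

E = V/d so dE/dt = (dV/dt)/d = 5.024×10^9 V/(m·s), and I_d = ε₀ A dE/dt = (8.85×10^-12)(4.45×10^-4)(5.024×10^9) = 1.98×10^-5 A.

1.98×10^-5 A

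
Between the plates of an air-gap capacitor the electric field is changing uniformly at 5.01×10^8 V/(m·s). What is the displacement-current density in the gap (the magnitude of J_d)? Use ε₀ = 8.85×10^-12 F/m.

4.43×10^-3 A/m²

J_d = ε₀ ∂E/∂t, so J_d = 4.43×10^-3 A/m².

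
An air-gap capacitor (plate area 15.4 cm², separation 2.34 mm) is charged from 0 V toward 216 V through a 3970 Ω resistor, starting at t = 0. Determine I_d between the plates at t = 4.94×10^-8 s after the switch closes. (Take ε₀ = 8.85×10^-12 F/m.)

With C = ε₀A/d = (8.85×10^-12)(1.54×10^-3)/(2.34×10^-3) = 5.824×10^-12 F, the time constant is τ = RC = 2.312×10^-8 s, so t/τ = 2.137 and e^(−t/τ) = 0.1180.
I_d = I_cond = (V₀/R) e^(−t/τ) = (0.05441)(0.1180) = 6.42×10^-3 A.

6.42×10^-3 A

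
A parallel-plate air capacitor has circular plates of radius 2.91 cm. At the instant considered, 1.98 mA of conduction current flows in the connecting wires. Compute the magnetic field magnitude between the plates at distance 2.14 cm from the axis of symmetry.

1.00×10^-8 T

No conduction current crosses the gap, so I_d there equals the 1.98×10^-3 A in the leads.
For r < R the Ampère–Maxwell law gives B(2πr) = μ₀ I_d (r²/R²), so B = μ₀ I_d r/(2πR²) = (4π×10^-7)(1.98×10^-3)(0.0214)/(2π·0.0291²) = 1.00×10^-8 T.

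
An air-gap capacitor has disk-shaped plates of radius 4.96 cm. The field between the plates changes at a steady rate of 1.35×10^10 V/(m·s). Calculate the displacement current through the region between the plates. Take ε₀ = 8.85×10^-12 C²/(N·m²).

9.23×10^-4 A

The displacement current is ε₀ times dΦ_E/dt = ε₀ A dE/dt = (8.85×10^-12)(7.729×10^-3)(1.35×10^10) = 9.23×10^-4 A.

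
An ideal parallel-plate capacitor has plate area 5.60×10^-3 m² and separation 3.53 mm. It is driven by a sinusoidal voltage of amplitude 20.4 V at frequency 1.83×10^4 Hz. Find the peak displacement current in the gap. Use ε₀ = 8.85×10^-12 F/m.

The displacement current equals the conduction current C dV/dt, which peaks at C V₀ ω.
With C = ε₀A/d = (8.85×10^-12)(5.60×10^-3)/(3.53×10^-3) = 1.404×10^-11 F and ω = 2πf = 1.150×10^5 rad/s, I_d,max = (1.404×10^-11)(20.4)(1.150×10^5) = 3.29×10^-5 A.

3.29×10^-5 A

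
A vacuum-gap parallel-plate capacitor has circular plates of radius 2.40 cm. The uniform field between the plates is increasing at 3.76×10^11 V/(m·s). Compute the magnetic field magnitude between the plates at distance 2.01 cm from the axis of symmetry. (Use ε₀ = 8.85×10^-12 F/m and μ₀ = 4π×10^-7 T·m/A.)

4.20×10^-8 T

Total displacement current: I_d = ε₀(πR²)(dE/dt) = (8.85×10^-12)(1.810×10^-3)(3.76×10^11) = 6.023×10^-3 A.
An Ampèrian loop of radius r encloses a fraction (r/R)² of I_d. Then B·2πr = μ₀ I_d (r/R)², giving B = μ₀ I_d r/(2πR²) = 4.20×10^-8 T.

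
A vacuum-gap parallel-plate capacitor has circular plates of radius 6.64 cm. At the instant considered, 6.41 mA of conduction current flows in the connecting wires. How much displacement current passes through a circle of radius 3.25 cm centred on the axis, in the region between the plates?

By continuity the displacement current in the gap matches the conduction current: I_d = 6.41×10^-3 A.
Since J_d is uniform, the enclosed fraction is (r/R)² = 0.2396, giving I_d,enc = 1.54×10^-3 A.

1.54×10^-3 A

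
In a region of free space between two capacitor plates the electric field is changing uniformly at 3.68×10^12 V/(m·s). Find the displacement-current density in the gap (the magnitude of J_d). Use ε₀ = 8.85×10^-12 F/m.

32.6 A/m²

The displacement-current density is ε₀ ∂E/∂t = (8.85×10^-12)(3.68×10^12) = 32.6 A/m².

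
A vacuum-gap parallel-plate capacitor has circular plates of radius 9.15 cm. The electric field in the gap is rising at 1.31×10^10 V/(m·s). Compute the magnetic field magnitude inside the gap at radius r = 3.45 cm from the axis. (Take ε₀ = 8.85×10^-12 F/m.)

2.51×10^-9 T

I_d = ε₀ dΦ_E/dt = ε₀ πR² (dE/dt) = (8.85×10^-12)(0.02630)(1.31×10^10) = 3.049×10^-3 A through the full plate area.
∮B·dl = μ₀ I_d,enc with I_d,enc = I_d r²/R² = 4.335×10^-4 A; so B = μ₀ I_d,enc/(2πr) = 2.51×10^-9 T.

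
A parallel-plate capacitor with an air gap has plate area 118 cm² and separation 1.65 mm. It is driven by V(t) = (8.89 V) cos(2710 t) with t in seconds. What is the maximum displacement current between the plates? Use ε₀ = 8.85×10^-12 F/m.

The displacement current equals the conduction current C dV/dt, which peaks at C V₀ ω.
With C = ε₀A/d = (8.85×10^-12)(0.0118)/(1.65×10^-3) = 6.329×10^-11 F and ω = 2710 rad/s, I_d,max = (6.329×10^-11)(8.89)(2710) = 1.52×10^-6 A.

1.52×10^-6 A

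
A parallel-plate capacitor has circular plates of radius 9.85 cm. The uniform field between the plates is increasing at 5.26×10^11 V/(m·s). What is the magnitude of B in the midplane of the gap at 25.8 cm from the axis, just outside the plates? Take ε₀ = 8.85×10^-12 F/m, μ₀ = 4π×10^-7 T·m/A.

1.10×10^-7 T

Through the whole plate area (πR² = 0.03048 m²), I_d = ε₀ πR² dE/dt = 0.1419 A.
For r ≥ R the full I_d is enclosed: B = μ₀ I_d/(2πr) = (4π×10^-7)(0.1419)/(2π·0.258) = 1.10×10^-7 T.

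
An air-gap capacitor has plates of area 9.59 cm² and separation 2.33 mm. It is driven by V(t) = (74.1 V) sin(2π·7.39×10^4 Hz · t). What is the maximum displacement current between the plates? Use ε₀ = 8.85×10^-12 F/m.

(dE/dt)_max = V₀ω/d = 1.477×10^10 V/(m·s); ω = 2πf = 4.643×10^5 rad/s.
I_d,max = ε₀ A (dE/dt)_max = (8.85×10^-12)(9.59×10^-4)(1.477×10^10) = 1.25×10^-4 A.

1.25×10^-4 A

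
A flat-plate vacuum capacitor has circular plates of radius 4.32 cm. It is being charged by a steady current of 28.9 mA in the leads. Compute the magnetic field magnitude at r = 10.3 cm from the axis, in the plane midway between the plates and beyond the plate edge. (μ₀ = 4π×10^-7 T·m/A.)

No conduction current crosses the gap, so I_d there equals the 0.0289 A in the leads.
For r ≥ R the full I_d is enclosed: B = μ₀ I_d/(2πr) = (4π×10^-7)(0.0289)/(2π·0.103) = 5.61×10^-8 T.

5.61×10^-8 T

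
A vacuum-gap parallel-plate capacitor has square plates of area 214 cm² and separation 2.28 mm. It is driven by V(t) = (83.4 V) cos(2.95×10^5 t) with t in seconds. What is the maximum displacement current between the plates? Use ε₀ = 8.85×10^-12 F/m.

The displacement current equals the conduction current C dV/dt, which peaks at C V₀ ω.
With C = ε₀A/d = (8.85×10^-12)(0.0214)/(2.28×10^-3) = 8.307×10^-11 F and ω = 2.95×10^5 rad/s, I_d,max = (8.307×10^-11)(83.4)(2.95×10^5) = 2.04×10^-3 A.

2.04×10^-3 A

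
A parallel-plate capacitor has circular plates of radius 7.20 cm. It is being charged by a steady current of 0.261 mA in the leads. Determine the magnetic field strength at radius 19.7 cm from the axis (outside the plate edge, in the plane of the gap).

Between the plates the displacement current equals the wire current: I_d = 0.261 mA = 2.61×10^-4 A.
With r > R the enclosed displacement current is the full I_d; B = μ₀ I_d / (2πr) = 2.65×10^-10 T.

2.65×10^-10 T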